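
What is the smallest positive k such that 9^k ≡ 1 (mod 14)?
Powers of 9 mod 14: 9^1≡9, 9^2≡11, 9^3≡1. Order = 3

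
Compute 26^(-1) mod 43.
Since 43 is prime, by Fermat 26^(-1) ≡ 26^{41} ≡ 5 mod 43. Verify: 26 × 5 = 130 ≡ 1 mod 43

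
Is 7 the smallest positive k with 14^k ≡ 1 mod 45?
Powers of 14 mod 45: 14^1≡14, 14^2≡16, 14^3≡44, 14^4≡31, 14^5≡29, 14^6≡1. Already 14^6≡1, so the order is 6 < 7. No, the actual order is 6.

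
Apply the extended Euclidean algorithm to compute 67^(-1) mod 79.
Extended GCD: 67(-33) + 79(28) = 1. So 67^(-1) ≡ -33 ≡ 46 (mod 79). Verify: 67 × 46 = 3082 ≡ 1 (mod 79)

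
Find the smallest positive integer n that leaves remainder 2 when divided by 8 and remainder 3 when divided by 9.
M = 8 × 9 = 72. M₁ = 9, y₁ ≡ 1 (mod 8). M₂ = 8, y₂ ≡ 8 (mod 9). n = 2×9×1 + 3×8×8 ≡ 66 (mod 72)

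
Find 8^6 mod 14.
By repeated squaring mod 14: 8^{1}≡8, 8^{2}≡8, 8^{4}≡8. Then 8^{6} = 8^{4+2} ≡ 8 × 8 ≡ 8 mod 14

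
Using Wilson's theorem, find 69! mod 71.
(70)! = (69)! × (70) ≡ -1 (mod 71). So (69)! ≡ -1 × (70)^(-1) ≡ (-1)×(-1) = 1 (mod 71)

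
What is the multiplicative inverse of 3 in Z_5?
Since 5 is prime, by Fermat 3^(-1) ≡ 3^{3} ≡ 2 mod 5. Verify: 3 × 2 = 6 ≡ 1 mod 5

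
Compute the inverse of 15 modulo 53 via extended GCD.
Extended GCD: 15(-7) + 53(2) = 1. So 15^(-1) ≡ -7 ≡ 46 (mod 53). Verify: 15 × 46 = 690 ≡ 1 (mod 53)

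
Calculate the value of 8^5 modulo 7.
By repeated squaring mod 7: 8^{1}≡1, 8^{2}≡1, 8^{4}≡1. Then 8^{5} = 8^{4+1} ≡ 1 × 1 ≡ 1 mod 7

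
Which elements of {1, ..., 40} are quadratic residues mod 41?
QRs mod 41: {1, 2, 4, 5, 8, 9, 10, 16, 18, 20, 21, 23, 25, 31, 32, 33, 36, 37, 39, 40}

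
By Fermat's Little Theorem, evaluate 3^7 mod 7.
By Fermat: 3^{6} ≡ 1 (mod 7). So 3^{7} = 3^{6} · 3^{1} ≡ 3^{1} ≡ 3 (mod 7)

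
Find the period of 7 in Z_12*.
Powers of 7 mod 12: 7^1≡7, 7^2≡1. Order = 2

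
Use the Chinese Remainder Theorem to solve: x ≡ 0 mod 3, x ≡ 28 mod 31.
M = 3 × 31 = 93. M₁ = 31, y₁ ≡ 1 mod 3. M₂ = 3, y₂ ≡ 21 mod 31. x = 0×31×1 + 28×3×21 ≡ 90 mod 93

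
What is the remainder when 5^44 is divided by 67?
By repeated squaring (mod 67): 5^{1}≡5, 5^{2}≡25, 5^{4}≡22, 5^{8}≡15, 5^{16}≡24, 5^{32}≡40. Then 5^{44} = 5^{32+8+4} ≡ 40 × 15 × 22 ≡ 1 (mod 67)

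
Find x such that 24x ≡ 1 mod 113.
Since 113 is prime, by Fermat 24^(-1) ≡ 24^{111} ≡ 33 mod 113. Verify: 24 × 33 = 792 ≡ 1 mod 113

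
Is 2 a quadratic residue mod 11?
By Euler's criterion: 2^{5} ≡ 10 mod 11. Since this equals -1 (≡ 10), 2 is not a QR.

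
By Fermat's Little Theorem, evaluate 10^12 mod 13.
By Fermat's Little Theorem, 10^{12} ≡ 1 mod 13 since 13 is prime and gcd(10, 13) = 1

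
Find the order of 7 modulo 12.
Powers of 7 mod 12: 7^1≡7, 7^2≡1. ord_12(7) = 2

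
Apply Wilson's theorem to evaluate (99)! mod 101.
(100)! = (99)! × (100) ≡ -1 (mod 101). So (99)! ≡ -1 × (100)^(-1) ≡ (-1)×(-1) = 1 (mod 101)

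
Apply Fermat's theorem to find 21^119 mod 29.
By Fermat: 21^{28} ≡ 1 mod 29. 119 = 4×28 + 7. So 21^{119} ≡ 21^{7} ≡ 12 mod 29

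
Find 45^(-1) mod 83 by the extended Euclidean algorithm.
Extended GCD: 45(24) + 83(-13) = 1. So 45^(-1) ≡ 24 mod 83. Verify: 45 × 24 = 1080 ≡ 1 mod 83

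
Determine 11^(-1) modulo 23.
Since 23 is prime, by Fermat 11^(-1) ≡ 11^{21} ≡ 21 (mod 23). Verify: 11 × 21 = 231 ≡ 1 (mod 23)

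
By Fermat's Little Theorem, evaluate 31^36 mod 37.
By Fermat's Little Theorem, 31^{36} ≡ 1 (mod 37) since 37 is prime and gcd(31, 37) = 1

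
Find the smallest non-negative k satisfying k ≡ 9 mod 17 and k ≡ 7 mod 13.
M = 17 × 13 = 221. M₁ = 13, y₁ ≡ 4 mod 17. M₂ = 17, y₂ ≡ 10 mod 13. k = 9×13×4 + 7×17×10 ≡ 111 mod 221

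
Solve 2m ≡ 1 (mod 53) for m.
Since 53 is prime, by Fermat 2^(-1) ≡ 2^{51} ≡ 27 (mod 53). Verify: 2 × 27 = 54 ≡ 1 (mod 53)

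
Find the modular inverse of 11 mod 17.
Since 17 is prime, by Fermat 11^(-1) ≡ 11^{15} ≡ 14 mod 17. Verify: 11 × 14 = 154 ≡ 1 mod 17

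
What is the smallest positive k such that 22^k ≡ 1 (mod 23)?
Powers of 22 mod 23: 22^1≡22, 22^2≡1. So the order of 22 is 2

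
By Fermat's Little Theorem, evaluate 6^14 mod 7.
By Fermat: 6^{6} ≡ 1 mod 7. 14 = 2×6 + 2. So 6^{14} ≡ 6^{2} ≡ 1 mod 7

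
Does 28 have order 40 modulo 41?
ord_41(28) divides 40. For each prime q|40: 28^{20}≡40, 28^{8}≡10, none ≡ 1. So 28 has order 40 and is a primitive root mod 41.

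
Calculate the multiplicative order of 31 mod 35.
Powers of 31 mod 35: 31^1≡31, 31^2≡16, 31^3≡6, 31^4≡11, 31^5≡26, 31^6≡1. Order = 6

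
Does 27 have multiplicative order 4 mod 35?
Powers of 27 mod 35: 27^1≡27, 27^2≡29, 27^3≡13, 27^4≡1. First k with 27^k≡1 is k=4. Yes, ord_35(27) = 4.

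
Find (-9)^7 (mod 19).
By repeated squaring (mod 19): (-9)^{1}≡10, (-9)^{2}≡5, (-9)^{4}≡6. Then (-9)^{7} = (-9)^{4+2+1} ≡ 6 × 5 × 10 ≡ 15 (mod 19)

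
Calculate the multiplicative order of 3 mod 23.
Powers of 3 mod 23: 3^1≡3, 3^2≡9, 3^3≡4, 3^4≡12, 3^5≡13, 3^6≡16, 3^7≡2, 3^8≡6, 3^9≡18, 3^10≡8, 3^11≡1. So the order of 3 is 11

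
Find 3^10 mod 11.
Using Fermat: 3^{10} ≡ 1 mod 11. 10 ≡ 0 mod 10. So 3^{10} ≡ 3^{0} ≡ 1 mod 11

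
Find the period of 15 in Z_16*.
Powers of 15 mod 16: 15^1≡15, 15^2≡1. So the order of 15 is 2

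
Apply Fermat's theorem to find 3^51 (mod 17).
By Fermat: 3^{16} ≡ 1 (mod 17). 51 = 3×16 + 3. So 3^{51} ≡ 3^{3} ≡ 10 (mod 17)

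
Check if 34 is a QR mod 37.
By Euler's criterion: 34^{18} ≡ 1 (mod 37). Since this equals 1, 34 is a QR.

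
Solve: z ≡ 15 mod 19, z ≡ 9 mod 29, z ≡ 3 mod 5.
M = 19 × 29 × 5 = 2755. M₁ = 145, y₁ ≡ 8 mod 19. M₂ = 95, y₂ ≡ 11 mod 29. M₃ = 551, y₃ ≡ 1 mod 5. z = 15×145×8 + 9×95×11 + 3×551×1 ≡ 908 mod 2755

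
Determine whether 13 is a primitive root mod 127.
13^{63} ≡ 1 mod 127 and 63 < 126, so ord_127(13) = 63 ≠ 126 and 13 is not a primitive root.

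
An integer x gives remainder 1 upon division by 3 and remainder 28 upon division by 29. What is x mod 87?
M = 3 × 29 = 87. M₁ = 29, y₁ ≡ 2 mod 3. M₂ = 3, y₂ ≡ 10 mod 29. x = 1×29×2 + 28×3×10 ≡ 28 mod 87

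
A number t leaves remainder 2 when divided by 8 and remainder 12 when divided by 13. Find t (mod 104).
M = 8 × 13 = 104. M₁ = 13, y₁ ≡ 5 (mod 8). M₂ = 8, y₂ ≡ 5 (mod 13). t = 2×13×5 + 12×8×5 ≡ 90 (mod 104)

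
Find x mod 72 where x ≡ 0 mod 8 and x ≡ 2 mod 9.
M = 8 × 9 = 72. M₁ = 9, y₁ ≡ 1 mod 8. M₂ = 8, y₂ ≡ 8 mod 9. x = 0×9×1 + 2×8×8 ≡ 56 mod 72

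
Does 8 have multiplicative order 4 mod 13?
Powers of 8 mod 13: 8^1≡8, 8^2≡12, 8^3≡5, 8^4≡1. First k with 8^k≡1 is k=4. Yes, ord_13(8) = 4.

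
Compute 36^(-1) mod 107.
Since 107 is prime, by Fermat 36^(-1) ≡ 36^{105} ≡ 3 mod 107. Verify: 36 × 3 = 108 ≡ 1 mod 107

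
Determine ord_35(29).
Powers of 29 mod 35: 29^1≡29, 29^2≡1. So the order of 29 is 2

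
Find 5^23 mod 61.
By repeated squaring mod 61: 5^{1}≡5, 5^{2}≡25, 5^{4}≡15, 5^{8}≡42, 5^{16}≡56. Then 5^{23} = 5^{16+4+2+1} ≡ 56 × 15 × 25 × 5 ≡ 19 mod 61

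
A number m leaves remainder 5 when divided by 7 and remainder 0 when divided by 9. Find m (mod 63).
M = 7 × 9 = 63. M₁ = 9, y₁ ≡ 4 (mod 7). M₂ = 7, y₂ ≡ 4 (mod 9). m = 5×9×4 + 0×7×4 ≡ 54 (mod 63)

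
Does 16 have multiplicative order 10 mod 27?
Powers of 16 mod 27: 16^1≡16, 16^2≡13, 16^3≡19, 16^4≡7, 16^5≡4, 16^6≡10, 16^7≡25, 16^8≡22, 16^9≡1. Already 16^9≡1, so the order is 9 < 10. No, the actual order is 9.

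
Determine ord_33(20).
Powers of 20 mod 33: 20^1≡20, 20^2≡4, 20^3≡14, 20^4≡16, 20^5≡23, 20^6≡31, 20^7≡26, 20^8≡25, 20^9≡5, 20^10≡1. ord_33(20) = 10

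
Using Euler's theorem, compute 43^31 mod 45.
By Euler: 43^{24} ≡ 1 mod 45 since gcd(43, 45) = 1. 31 = 1×24 + 7. So 43^{31} ≡ 43^{7} ≡ 7 mod 45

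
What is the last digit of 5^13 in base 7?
Using Fermat: 5^{6} ≡ 1 (mod 7). 13 ≡ 1 (mod 6). So 5^{13} ≡ 5^{1} ≡ 5 (mod 7)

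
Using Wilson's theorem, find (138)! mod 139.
By Wilson's theorem, (138)! ≡ -1 ≡ 138 (mod 139)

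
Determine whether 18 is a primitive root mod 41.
18^{5} ≡ 1 mod 41 and 5 < 40, so ord_41(18) = 5 ≠ 40 and 18 is not a primitive root.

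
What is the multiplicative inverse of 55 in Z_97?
Since 97 is prime, by Fermat 55^(-1) ≡ 55^{95} ≡ 30 mod 97. Verify: 55 × 30 = 1650 ≡ 1 mod 97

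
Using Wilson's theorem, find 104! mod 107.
(106)! = (104)! × (105) × (106) ≡ -1 (mod 107). So (104)! ≡ -1 × [(106)(105)]^(-1) ≡ 53 (mod 107)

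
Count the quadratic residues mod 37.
Exactly half the non-zero residues mod a prime are QRs: (37-1)/2 = 18.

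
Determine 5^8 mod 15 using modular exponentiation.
By repeated squaring (mod 15): 5^{1}≡5, 5^{2}≡10, 5^{4}≡10, 5^{8}≡10. So 5^{8} ≡ 10 (mod 15)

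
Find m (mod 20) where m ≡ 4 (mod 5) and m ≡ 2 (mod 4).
M = 5 × 4 = 20. M₁ = 4, y₁ ≡ 4 (mod 5). M₂ = 5, y₂ ≡ 1 (mod 4). m = 4×4×4 + 2×5×1 ≡ 14 (mod 20)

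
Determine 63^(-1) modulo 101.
Since 101 is prime, by Fermat 63^(-1) ≡ 63^{99} ≡ 93 mod 101. Verify: 63 × 93 = 5859 ≡ 1 mod 101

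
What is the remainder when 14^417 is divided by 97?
Using Fermat: 14^{96} ≡ 1 (mod 97). 417 ≡ 33 (mod 96). So 14^{417} ≡ 14^{33} ≡ 78 (mod 97)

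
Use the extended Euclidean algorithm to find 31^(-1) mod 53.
Extended GCD: 31(12) + 53(-7) = 1. So 31^(-1) ≡ 12 mod 53. Verify: 31 × 12 = 372 ≡ 1 mod 53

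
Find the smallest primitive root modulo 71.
g = 7. Powers: [7, 49, 59, 58, 51, 2, 14, 27, ...] generates all 70 non-zero residues.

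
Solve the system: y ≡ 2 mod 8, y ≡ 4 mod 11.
M = 8 × 11 = 88. M₁ = 11, y₁ ≡ 3 mod 8. M₂ = 8, y₂ ≡ 7 mod 11. y = 2×11×3 + 4×8×7 ≡ 26 mod 88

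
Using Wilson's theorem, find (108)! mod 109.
By Wilson's theorem, (108)! ≡ -1 ≡ 108 (mod 109)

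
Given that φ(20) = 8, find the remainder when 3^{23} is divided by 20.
By Euler: 3^{8} ≡ 1 (mod 20) since gcd(3, 20) = 1. 23 = 2×8 + 7. So 3^{23} ≡ 3^{7} ≡ 7 (mod 20)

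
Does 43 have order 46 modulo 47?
ord_47(43) divides 46. For each prime q|46: 43^{23}≡46, 43^{2}≡16, none ≡ 1. So 43 has order 46 and is a primitive root mod 47.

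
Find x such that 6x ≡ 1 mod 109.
Since 109 is prime, by Fermat 6^(-1) ≡ 6^{107} ≡ 91 mod 109. Verify: 6 × 91 = 546 ≡ 1 mod 109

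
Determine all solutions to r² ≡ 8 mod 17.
The square roots of 8 mod 17 are 12 and 5. Verify: 12² = 144 ≡ 8 mod 17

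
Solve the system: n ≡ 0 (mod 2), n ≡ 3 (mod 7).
M = 2 × 7 = 14. M₁ = 7, y₁ ≡ 1 (mod 2). M₂ = 2, y₂ ≡ 4 (mod 7). n = 0×7×1 + 3×2×4 ≡ 10 (mod 14)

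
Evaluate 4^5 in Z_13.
By repeated squaring mod 13: 4^{1}≡4, 4^{2}≡3, 4^{4}≡9. Then 4^{5} = 4^{4+1} ≡ 9 × 4 ≡ 10 mod 13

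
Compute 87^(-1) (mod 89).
Since 89 is prime, by Fermat 87^(-1) ≡ 87^{87} ≡ 44 (mod 89). Verify: 87 × 44 = 3828 ≡ 1 (mod 89)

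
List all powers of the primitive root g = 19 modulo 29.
19^1, 19^2, ..., 19^{28} mod 29: [19, 13, 15, 24, 21, 22, 12, 25, 11, 6, 27, 20, 3, 28, 10, 16, 14, 5, 8, 7, 17, 4, 18, 23, 2, 9, 26, 1]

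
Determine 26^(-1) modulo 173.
Since 173 is prime, by Fermat 26^(-1) ≡ 26^{171} ≡ 20 (mod 173). Verify: 26 × 20 = 520 ≡ 1 (mod 173)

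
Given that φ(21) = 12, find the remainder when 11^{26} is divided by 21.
By Euler: 11^{12} ≡ 1 (mod 21) since gcd(11, 21) = 1. 26 = 2×12 + 2. So 11^{26} ≡ 11^{2} ≡ 16 (mod 21)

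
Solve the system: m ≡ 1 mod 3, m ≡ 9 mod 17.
M = 3 × 17 = 51. M₁ = 17, y₁ ≡ 2 mod 3. M₂ = 3, y₂ ≡ 6 mod 17. m = 1×17×2 + 9×3×6 ≡ 43 mod 51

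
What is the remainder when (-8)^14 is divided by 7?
Using Fermat: (-8)^{6} ≡ 1 (mod 7). 14 ≡ 2 (mod 6). So (-8)^{14} ≡ (-8)^{2} ≡ 1 (mod 7)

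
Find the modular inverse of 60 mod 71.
Since 71 is prime, by Fermat 60^(-1) ≡ 60^{69} ≡ 58 mod 71. Verify: 60 × 58 = 3480 ≡ 1 mod 71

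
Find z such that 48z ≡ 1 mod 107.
Since 107 is prime, by Fermat 48^(-1) ≡ 48^{105} ≡ 29 mod 107. Verify: 48 × 29 = 1392 ≡ 1 mod 107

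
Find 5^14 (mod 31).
By repeated squaring (mod 31): 5^{1}≡5, 5^{2}≡25, 5^{4}≡5, 5^{8}≡25. Then 5^{14} = 5^{8+4+2} ≡ 25 × 5 × 25 ≡ 25 (mod 31)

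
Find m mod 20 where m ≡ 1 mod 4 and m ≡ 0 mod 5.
M = 4 × 5 = 20. M₁ = 5, y₁ ≡ 1 mod 4. M₂ = 4, y₂ ≡ 4 mod 5. m = 1×5×1 + 0×4×4 ≡ 5 mod 20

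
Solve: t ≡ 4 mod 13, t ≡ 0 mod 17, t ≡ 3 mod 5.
M = 13 × 17 × 5 = 1105. M₁ = 85, y₁ ≡ 2 mod 13. M₂ = 65, y₂ ≡ 11 mod 17. M₃ = 221, y₃ ≡ 1 mod 5. t = 4×85×2 + 0×65×11 + 3×221×1 ≡ 238 mod 1105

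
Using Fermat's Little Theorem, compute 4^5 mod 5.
By Fermat: 4^{4} ≡ 1 (mod 5). So 4^{5} = 4^{4} · 4^{1} ≡ 4^{1} ≡ 4 (mod 5)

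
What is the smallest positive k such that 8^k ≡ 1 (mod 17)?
Powers of 8 mod 17: 8^1≡8, 8^2≡13, 8^3≡2, 8^4≡16, 8^5≡9, 8^6≡4, 8^7≡15, 8^8≡1. Order = 8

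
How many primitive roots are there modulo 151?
A prime p has φ(p-1) primitive roots; here φ(150) = 40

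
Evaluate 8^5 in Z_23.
By repeated squaring mod 23: 8^{1}≡8, 8^{2}≡18, 8^{4}≡2. Then 8^{5} = 8^{4+1} ≡ 2 × 8 ≡ 16 mod 23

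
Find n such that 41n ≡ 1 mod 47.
Since 47 is prime, by Fermat 41^(-1) ≡ 41^{45} ≡ 39 mod 47. Verify: 41 × 39 = 1599 ≡ 1 mod 47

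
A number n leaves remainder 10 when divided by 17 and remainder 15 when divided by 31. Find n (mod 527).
M = 17 × 31 = 527. M₁ = 31, y₁ ≡ 11 (mod 17). M₂ = 17, y₂ ≡ 11 (mod 31). n = 10×31×11 + 15×17×11 ≡ 418 (mod 527)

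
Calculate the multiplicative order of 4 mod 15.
Powers of 4 mod 15: 4^1≡4, 4^2≡1. Order = 2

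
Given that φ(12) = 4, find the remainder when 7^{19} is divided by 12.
By Euler: 7^{4} ≡ 1 mod 12 since gcd(7, 12) = 1. 19 = 4×4 + 3. So 7^{19} ≡ 7^{3} ≡ 7 mod 12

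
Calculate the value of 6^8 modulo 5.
Using Fermat: 6^{4} ≡ 1 mod 5. 8 ≡ 0 mod 4. So 6^{8} ≡ 6^{0} ≡ 1 mod 5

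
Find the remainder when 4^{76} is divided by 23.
By Fermat: 4^{22} ≡ 1 mod 23. 76 = 3×22 + 10. So 4^{76} ≡ 4^{10} ≡ 6 mod 23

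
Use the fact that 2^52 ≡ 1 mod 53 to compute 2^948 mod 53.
By Fermat: 2^{52} ≡ 1 mod 53. 948 ≡ 12 mod 52. So 2^{948} ≡ 2^{12} ≡ 15 mod 53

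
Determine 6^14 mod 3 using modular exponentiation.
By repeated squaring (mod 3): 6^{1}≡0, 6^{2}≡0, 6^{4}≡0, 6^{8}≡0. Then 6^{14} = 6^{8+4+2} ≡ 0 × 0 × 0 ≡ 0 (mod 3)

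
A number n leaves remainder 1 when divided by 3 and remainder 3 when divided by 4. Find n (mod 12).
M = 3 × 4 = 12. M₁ = 4, y₁ ≡ 1 (mod 3). M₂ = 3, y₂ ≡ 3 (mod 4). n = 1×4×1 + 3×3×3 ≡ 7 (mod 12)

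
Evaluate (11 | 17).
(11/17) = 11^{8} mod 17 = -1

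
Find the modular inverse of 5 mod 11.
Since 11 is prime, by Fermat 5^(-1) ≡ 5^{9} ≡ 9 (mod 11). Verify: 5 × 9 = 45 ≡ 1 (mod 11)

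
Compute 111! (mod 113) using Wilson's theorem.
(112)! = (111)! × (112) ≡ -1 (mod 113). So (111)! ≡ -1 × (112)^(-1) ≡ (-1)×(-1) = 1 (mod 113)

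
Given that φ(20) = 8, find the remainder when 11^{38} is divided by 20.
By Euler: 11^{8} ≡ 1 mod 20 since gcd(11, 20) = 1. 38 = 4×8 + 6. So 11^{38} ≡ 11^{6} ≡ 1 mod 20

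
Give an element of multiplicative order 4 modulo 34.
13 has order 4 mod 34 since 13^{4} ≡ 1 (mod 34) and no smaller power works.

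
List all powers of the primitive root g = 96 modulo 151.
96^1, 96^2, ..., 96^{150} mod 151: [96, 5, 27, 25, 135, 125, 71, 21, 53, 105, 114, 72, 117, 58, 132, 139, 56, 91, 129, 2, 41, 10, 54, 50, 119, 99, 142, 42, 106, 59, 77, 144, 83, 116, 113, 127, 112, 31, 107, 4, 82, 20, 108, 100, 87, 47, 133, 84, 61, 118, 3, 137, 15, 81, 75, 103, 73, 62, 63, 8, 13, 40, 65, 49, 23, 94, 115, 17, 122, 85, 6, 123, 30, 11, 150, 55, 146, 124, 126, 16, 26, 80, 130, 98, 46, 37, 79, 34, 93, 19, 12, 95, 60, 22, 149, 110, 141, 97, 101, 32, 52, 9, 109, 45, 92, 74, 7, 68, 35, 38, 24, 39, 120, 44, 147, 69, 131, 43, 51, 64, 104, 18, 67, 90, 33, 148, 14, 136, 70, 76, 48, 78, 89, 88, 143, 138, 111, 86, 102, 128, 57, 36, 134, 29, 66, 145, 28, 121, 140, 1]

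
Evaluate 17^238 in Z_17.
By repeated squaring (mod 17): 17^{1}≡0, 17^{2}≡0, 17^{4}≡0, 17^{8}≡0, 17^{16}≡0, 17^{32}≡0, 17^{64}≡0, 17^{128}≡0. Then 17^{238} = 17^{128+64+32+8+4+2} ≡ 0 × 0 × 0 × 0 × 0 × 0 ≡ 0 (mod 17)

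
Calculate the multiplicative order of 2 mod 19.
Powers of 2 mod 19: 2^1≡2, 2^2≡4, 2^3≡8, 2^4≡16, 2^5≡13, 2^6≡7, 2^7≡14, 2^8≡9, 2^9≡18, 2^10≡17, 2^11≡15, 2^12≡11, 2^13≡3, 2^14≡6, 2^15≡12, 2^16≡5, 2^17≡10, 2^18≡1. So the order of 2 is 18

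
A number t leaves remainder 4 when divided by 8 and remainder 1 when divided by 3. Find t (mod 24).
M = 8 × 3 = 24. M₁ = 3, y₁ ≡ 3 (mod 8). M₂ = 8, y₂ ≡ 2 (mod 3). t = 4×3×3 + 1×8×2 ≡ 4 (mod 24)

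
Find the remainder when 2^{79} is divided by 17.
By Fermat: 2^{16} ≡ 1 mod 17. 79 = 4×16 + 15. So 2^{79} ≡ 2^{15} ≡ 9 mod 17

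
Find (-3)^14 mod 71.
By repeated squaring mod 71: (-3)^{1}≡68, (-3)^{2}≡9, (-3)^{4}≡10, (-3)^{8}≡29. Then (-3)^{14} = (-3)^{8+4+2} ≡ 29 × 10 × 9 ≡ 54 mod 71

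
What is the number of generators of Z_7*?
There are φ(7-1) = φ(6) = 2 primitive roots modulo 7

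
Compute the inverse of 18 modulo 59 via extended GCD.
Extended GCD: 18(23) + 59(-7) = 1. So 18^(-1) ≡ 23 (mod 59). Verify: 18 × 23 = 414 ≡ 1 (mod 59)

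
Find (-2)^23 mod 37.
By repeated squaring mod 37: (-2)^{1}≡35, (-2)^{2}≡4, (-2)^{4}≡16, (-2)^{8}≡34, (-2)^{16}≡9. Then (-2)^{23} = (-2)^{16+4+2+1} ≡ 9 × 16 × 4 × 35 ≡ 32 mod 37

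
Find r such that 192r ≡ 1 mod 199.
Since 199 is prime, by Fermat 192^(-1) ≡ 192^{197} ≡ 142 mod 199. Verify: 192 × 142 = 27264 ≡ 1 mod 199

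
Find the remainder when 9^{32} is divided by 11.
By Fermat: 9^{10} ≡ 1 mod 11. 32 = 3×10 + 2. So 9^{32} ≡ 9^{2} ≡ 4 mod 11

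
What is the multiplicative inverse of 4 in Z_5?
Since 5 is prime, by Fermat 4^(-1) ≡ 4^{3} ≡ 4 (mod 5). Verify: 4 × 4 = 16 ≡ 1 (mod 5)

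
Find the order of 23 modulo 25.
Powers of 23 mod 25: 23^1≡23, 23^2≡4, 23^3≡17, 23^4≡16, 23^5≡18, 23^6≡14, 23^7≡22, 23^8≡6, 23^9≡13, 23^10≡24, 23^11≡2, 23^12≡21, 23^13≡8, 23^14≡9, 23^15≡7, 23^16≡11, 23^17≡3, 23^18≡19, 23^19≡12, 23^20≡1. ord_25(23) = 20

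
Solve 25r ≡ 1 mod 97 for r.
Since 97 is prime, by Fermat 25^(-1) ≡ 25^{95} ≡ 66 mod 97. Verify: 25 × 66 = 1650 ≡ 1 mod 97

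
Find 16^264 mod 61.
Using Fermat: 16^{60} ≡ 1 mod 61. 264 ≡ 24 mod 60. So 16^{264} ≡ 16^{24} ≡ 58 mod 61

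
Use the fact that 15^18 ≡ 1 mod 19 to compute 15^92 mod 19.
By Fermat: 15^{18} ≡ 1 mod 19. 92 = 5×18 + 2. So 15^{92} ≡ 15^{2} ≡ 16 mod 19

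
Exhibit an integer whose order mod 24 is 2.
11 has order 2 mod 24 since 11^{2} ≡ 1 mod 24 and no smaller power works.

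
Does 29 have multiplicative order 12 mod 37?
Powers of 29 mod 37: 29^1≡29, 29^2≡27, 29^3≡6, 29^4≡26, 29^5≡14, 29^6≡36, 29^7≡8, 29^8≡10, 29^9≡31, 29^10≡11, 29^11≡23, 29^12≡1. First k with 29^k≡1 is k=12. Yes, ord_37(29) = 12.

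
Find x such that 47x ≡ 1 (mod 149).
Since 149 is prime, by Fermat 47^(-1) ≡ 47^{147} ≡ 130 (mod 149). Verify: 47 × 130 = 6110 ≡ 1 (mod 149)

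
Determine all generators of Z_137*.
There are φ(136) = 64 primitive roots mod 137: {3, 5, 6, 12, 13, 20, 21, 23, 24, 26, 27, 29, 31, 33, 35, 40, 42, 43, 45, 46, 47, 48, 51, 52, 53, 54, 55, 57, 58, 62, 66, 67, 70, 71, 75, 79, 80, 82, 83, 84, 85, 86, 89, 90, 91, 92, 94, 95, 97, 102, 104, 106, 108, 110, 111, 113, 114, 116, 117, 124, 125, 131, 132, 134}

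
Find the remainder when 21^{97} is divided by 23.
By Fermat: 21^{22} ≡ 1 (mod 23). 97 = 4×22 + 9. So 21^{97} ≡ 21^{9} ≡ 17 (mod 23)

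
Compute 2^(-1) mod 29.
Since 29 is prime, by Fermat 2^(-1) ≡ 2^{27} ≡ 15 mod 29. Verify: 2 × 15 = 30 ≡ 1 mod 29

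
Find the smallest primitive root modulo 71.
g = 7. Powers: [7, 49, 59, 58, 51, 2, 14, 27, 47, 45, ...] generates all 70 non-zero residues.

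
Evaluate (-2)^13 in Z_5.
Using Fermat: (-2)^{4} ≡ 1 mod 5. 13 ≡ 1 mod 4. So (-2)^{13} ≡ (-2)^{1} ≡ 3 mod 5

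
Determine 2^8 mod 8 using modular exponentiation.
By repeated squaring mod 8: 2^{1}≡2, 2^{2}≡4, 2^{4}≡0, 2^{8}≡0. So 2^{8} ≡ 0 mod 8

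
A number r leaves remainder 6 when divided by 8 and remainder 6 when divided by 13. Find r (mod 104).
M = 8 × 13 = 104. M₁ = 13, y₁ ≡ 5 (mod 8). M₂ = 8, y₂ ≡ 5 (mod 13). r = 6×13×5 + 6×8×5 ≡ 6 (mod 104)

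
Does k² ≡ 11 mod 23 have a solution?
By Euler's criterion: 11^{11} ≡ 22 mod 23. Since this equals -1 (≡ 22), 11 is not a QR.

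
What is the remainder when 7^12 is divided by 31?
By repeated squaring (mod 31): 7^{1}≡7, 7^{2}≡18, 7^{4}≡14, 7^{8}≡10. Then 7^{12} = 7^{8+4} ≡ 10 × 14 ≡ 16 (mod 31)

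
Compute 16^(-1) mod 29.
Since 29 is prime, by Fermat 16^(-1) ≡ 16^{27} ≡ 20 mod 29. Verify: 16 × 20 = 320 ≡ 1 mod 29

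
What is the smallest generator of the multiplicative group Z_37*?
g = 2. Powers: [2, 4, 8, 16, 32, 27, 17, 34, 31, 25, ...] generates all 36 non-zero residues.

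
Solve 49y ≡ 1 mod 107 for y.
Since 107 is prime, by Fermat 49^(-1) ≡ 49^{105} ≡ 83 mod 107. Verify: 49 × 83 = 4067 ≡ 1 mod 107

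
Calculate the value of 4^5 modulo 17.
By repeated squaring (mod 17): 4^{1}≡4, 4^{2}≡16, 4^{4}≡1. Then 4^{5} = 4^{4+1} ≡ 1 × 4 ≡ 4 (mod 17)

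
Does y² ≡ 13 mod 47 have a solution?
By Euler's criterion: 13^{23} ≡ 46 mod 47. Since this equals -1 (≡ 46), 13 is not a QR.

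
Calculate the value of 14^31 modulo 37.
By repeated squaring mod 37: 14^{1}≡14, 14^{2}≡11, 14^{4}≡10, 14^{8}≡26, 14^{16}≡10. Then 14^{31} = 14^{16+8+4+2+1} ≡ 10 × 26 × 10 × 11 × 14 ≡ 23 mod 37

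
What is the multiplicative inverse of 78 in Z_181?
Since 181 is prime, by Fermat 78^(-1) ≡ 78^{179} ≡ 123 mod 181. Verify: 78 × 123 = 9594 ≡ 1 mod 181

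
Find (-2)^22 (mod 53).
By repeated squaring (mod 53): (-2)^{1}≡51, (-2)^{2}≡4, (-2)^{4}≡16, (-2)^{8}≡44, (-2)^{16}≡28. Then (-2)^{22} = (-2)^{16+4+2} ≡ 28 × 16 × 4 ≡ 43 (mod 53)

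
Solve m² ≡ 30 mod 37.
The square roots of 30 mod 37 are 17 and 20. Verify: 17² = 289 ≡ 30 mod 37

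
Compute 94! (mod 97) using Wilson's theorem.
(96)! = (94)! × (95) × (96) ≡ -1 (mod 97). So (94)! ≡ -1 × [(96)(95)]^(-1) ≡ 48 (mod 97)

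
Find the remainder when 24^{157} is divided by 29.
By Fermat: 24^{28} ≡ 1 (mod 29). 157 = 5×28 + 17. So 24^{157} ≡ 24^{17} ≡ 20 (mod 29)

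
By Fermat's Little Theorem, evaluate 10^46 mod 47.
By Fermat's Little Theorem, 10^{46} ≡ 1 (mod 47) since 47 is prime and gcd(10, 47) = 1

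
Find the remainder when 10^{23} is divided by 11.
By Fermat: 10^{10} ≡ 1 mod 11. 23 = 2×10 + 3. So 10^{23} ≡ 10^{3} ≡ 10 mod 11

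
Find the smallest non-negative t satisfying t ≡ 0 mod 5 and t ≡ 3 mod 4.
M = 5 × 4 = 20. M₁ = 4, y₁ ≡ 4 mod 5. M₂ = 5, y₂ ≡ 1 mod 4. t = 0×4×4 + 3×5×1 ≡ 15 mod 20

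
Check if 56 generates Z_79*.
56^{6} ≡ 1 (mod 79) and 6 < 78, so ord_79(56) = 6 ≠ 78 and 56 is not a primitive root.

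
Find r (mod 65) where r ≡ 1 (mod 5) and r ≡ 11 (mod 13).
M = 5 × 13 = 65. M₁ = 13, y₁ ≡ 2 (mod 5). M₂ = 5, y₂ ≡ 8 (mod 13). r = 1×13×2 + 11×5×8 ≡ 11 (mod 65)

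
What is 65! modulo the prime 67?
(66)! = (65)! × (66) ≡ -1 (mod 67). So (65)! ≡ -1 × (66)^(-1) ≡ (-1)×(-1) = 1 (mod 67)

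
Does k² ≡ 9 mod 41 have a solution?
By Euler's criterion: 9^{20} ≡ 1 mod 41. Since this equals 1, 9 is a QR.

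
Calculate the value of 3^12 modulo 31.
By repeated squaring (mod 31): 3^{1}≡3, 3^{2}≡9, 3^{4}≡19, 3^{8}≡20. Then 3^{12} = 3^{8+4} ≡ 20 × 19 ≡ 8 (mod 31)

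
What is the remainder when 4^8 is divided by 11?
By repeated squaring (mod 11): 4^{1}≡4, 4^{2}≡5, 4^{4}≡3, 4^{8}≡9. So 4^{8} ≡ 9 (mod 11)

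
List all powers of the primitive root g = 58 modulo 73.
58^1, 58^2, ..., 58^{72} mod 73: [58, 6, 56, 36, 44, 70, 45, 55, 51, 38, 14, 9, 11, 54, 66, 32, 31, 46, 40, 57, 21, 50, 53, 8, 26, 48, 10, 69, 60, 49, 68, 2, 43, 12, 39, 72, 15, 67, 17, 37, 29, 3, 28, 18, 22, 35, 59, 64, 62, 19, 7, 41, 42, 27, 33, 16, 52, 23, 20, 65, 47, 25, 63, 4, 13, 24, 5, 71, 30, 61, 34, 1]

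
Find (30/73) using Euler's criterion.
(30/73) = 30^{36} mod 73 = -1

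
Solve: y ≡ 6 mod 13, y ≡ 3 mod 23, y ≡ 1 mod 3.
M = 13 × 23 × 3 = 897. M₁ = 69, y₁ ≡ 10 mod 13. M₂ = 39, y₂ ≡ 13 mod 23. M₃ = 299, y₃ ≡ 2 mod 3. y = 6×69×10 + 3×39×13 + 1×299×2 ≡ 877 mod 897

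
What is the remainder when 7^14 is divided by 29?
By repeated squaring (mod 29): 7^{1}≡7, 7^{2}≡20, 7^{4}≡23, 7^{8}≡7. Then 7^{14} = 7^{8+4+2} ≡ 7 × 23 × 20 ≡ 1 (mod 29)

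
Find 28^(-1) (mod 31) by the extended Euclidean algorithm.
Extended GCD: 28(10) + 31(-9) = 1. So 28^(-1) ≡ 10 (mod 31). Verify: 28 × 10 = 280 ≡ 1 (mod 31)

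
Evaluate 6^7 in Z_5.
Using Fermat: 6^{4} ≡ 1 mod 5. 7 ≡ 3 mod 4. So 6^{7} ≡ 6^{3} ≡ 1 mod 5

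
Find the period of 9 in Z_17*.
Powers of 9 mod 17: 9^1≡9, 9^2≡13, 9^3≡15, 9^4≡16, 9^5≡8, 9^6≡4, 9^7≡2, 9^8≡1. ord_17(9) = 8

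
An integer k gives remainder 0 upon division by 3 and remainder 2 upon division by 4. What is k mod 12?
M = 3 × 4 = 12. M₁ = 4, y₁ ≡ 1 mod 3. M₂ = 3, y₂ ≡ 3 mod 4. k = 0×4×1 + 2×3×3 ≡ 6 mod 12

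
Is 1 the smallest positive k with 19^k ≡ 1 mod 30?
Powers of 19 mod 30: 19^1≡19, 19^2≡1. 19^1≡19≢1, so ord ≠ 1. No, the actual order is 2.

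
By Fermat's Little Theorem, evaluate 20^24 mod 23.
By Fermat: 20^{22} ≡ 1 mod 23. So 20^{24} = 20^{22} · 20^{2} ≡ 20^{2} ≡ 9 mod 23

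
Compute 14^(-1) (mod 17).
Since 17 is prime, by Fermat 14^(-1) ≡ 14^{15} ≡ 11 (mod 17). Verify: 14 × 11 = 154 ≡ 1 (mod 17)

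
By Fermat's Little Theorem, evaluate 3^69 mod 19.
By Fermat: 3^{18} ≡ 1 (mod 19). 69 = 3×18 + 15. So 3^{69} ≡ 3^{15} ≡ 12 (mod 19)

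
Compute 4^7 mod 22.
By repeated squaring (mod 22): 4^{1}≡4, 4^{2}≡16, 4^{4}≡14. Then 4^{7} = 4^{4+2+1} ≡ 14 × 16 × 4 ≡ 16 (mod 22)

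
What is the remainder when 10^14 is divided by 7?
Using Fermat: 10^{6} ≡ 1 (mod 7). 14 ≡ 2 (mod 6). So 10^{14} ≡ 10^{2} ≡ 2 (mod 7)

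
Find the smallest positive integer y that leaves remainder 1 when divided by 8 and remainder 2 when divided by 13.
M = 8 × 13 = 104. M₁ = 13, y₁ ≡ 5 (mod 8). M₂ = 8, y₂ ≡ 5 (mod 13). y = 1×13×5 + 2×8×5 ≡ 41 (mod 104)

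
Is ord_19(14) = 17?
Powers of 14 mod 19: 14^1≡14, 14^2≡6, 14^3≡8, 14^4≡17, 14^5≡10, 14^6≡7, 14^7≡3, 14^8≡4, 14^9≡18, 14^10≡5, 14^11≡13, 14^12≡11, 14^13≡2, 14^14≡9, 14^15≡12, 14^16≡16, 14^17≡15, 14^18≡1. 14^17≡15≢1, so ord ≠ 17. No, the actual order is 18.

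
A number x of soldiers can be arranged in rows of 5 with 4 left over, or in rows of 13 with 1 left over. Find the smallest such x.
M = 5 × 13 = 65. M₁ = 13, y₁ ≡ 2 (mod 5). M₂ = 5, y₂ ≡ 8 (mod 13). x = 4×13×2 + 1×5×8 ≡ 14 (mod 65)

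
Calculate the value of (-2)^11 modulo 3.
Using Fermat: (-2)^{2} ≡ 1 mod 3. 11 ≡ 1 mod 2. So (-2)^{11} ≡ (-2)^{1} ≡ 1 mod 3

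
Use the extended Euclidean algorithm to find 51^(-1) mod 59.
Extended GCD: 51(22) + 59(-19) = 1. So 51^(-1) ≡ 22 mod 59. Verify: 51 × 22 = 1122 ≡ 1 mod 59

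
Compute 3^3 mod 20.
3^{3} = 27 ≡ 7 mod 20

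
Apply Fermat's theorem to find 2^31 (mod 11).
By Fermat: 2^{10} ≡ 1 (mod 11). 31 = 3×10 + 1. So 2^{31} ≡ 2^{1} ≡ 2 (mod 11)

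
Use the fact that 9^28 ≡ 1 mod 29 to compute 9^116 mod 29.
By Fermat: 9^{28} ≡ 1 mod 29. 116 = 4×28 + 4. So 9^{116} ≡ 9^{4} ≡ 7 mod 29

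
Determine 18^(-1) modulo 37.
Since 37 is prime, by Fermat 18^(-1) ≡ 18^{35} ≡ 35 (mod 37). Verify: 18 × 35 = 630 ≡ 1 (mod 37)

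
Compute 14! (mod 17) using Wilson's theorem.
(16)! = (14)! × (15) × (16) ≡ -1 (mod 17). So (14)! ≡ -1 × [(16)(15)]^(-1) ≡ 8 (mod 17)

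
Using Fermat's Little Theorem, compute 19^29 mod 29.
By Fermat: 19^{28} ≡ 1 (mod 29). So 19^{29} = 19^{28} · 19^{1} ≡ 19^{1} ≡ 19 (mod 29)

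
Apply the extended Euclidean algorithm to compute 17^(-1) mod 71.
Extended GCD: 17(-25) + 71(6) = 1. So 17^(-1) ≡ -25 ≡ 46 mod 71. Verify: 17 × 46 = 782 ≡ 1 mod 71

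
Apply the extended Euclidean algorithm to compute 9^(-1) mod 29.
Extended GCD: 9(13) + 29(-4) = 1. So 9^(-1) ≡ 13 (mod 29). Verify: 9 × 13 = 117 ≡ 1 (mod 29)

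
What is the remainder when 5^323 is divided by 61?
Using Fermat: 5^{60} ≡ 1 (mod 61). 323 ≡ 23 (mod 60). So 5^{323} ≡ 5^{23} ≡ 19 (mod 61)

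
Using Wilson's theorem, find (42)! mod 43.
By Wilson's theorem, (42)! ≡ -1 ≡ 42 (mod 43)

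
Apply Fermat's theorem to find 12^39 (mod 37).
By Fermat: 12^{36} ≡ 1 (mod 37). So 12^{39} = 12^{36} · 12^{3} ≡ 12^{3} ≡ 26 (mod 37)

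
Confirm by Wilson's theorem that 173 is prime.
(172)! mod 173 = 172. Since this equals -1 mod 173, Wilson confirms 173 is prime.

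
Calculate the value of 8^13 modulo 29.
By repeated squaring mod 29: 8^{1}≡8, 8^{2}≡6, 8^{4}≡7, 8^{8}≡20. Then 8^{13} = 8^{8+4+1} ≡ 20 × 7 × 8 ≡ 18 mod 29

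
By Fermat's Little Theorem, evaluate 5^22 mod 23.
By Fermat's Little Theorem, 5^{22} ≡ 1 (mod 23) since 23 is prime and gcd(5, 23) = 1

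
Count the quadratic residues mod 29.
Exactly half the non-zero residues mod a prime are QRs: (29-1)/2 = 14.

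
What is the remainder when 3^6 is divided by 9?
By repeated squaring (mod 9): 3^{1}≡3, 3^{2}≡0, 3^{4}≡0. Then 3^{6} = 3^{4+2} ≡ 0 × 0 ≡ 0 (mod 9)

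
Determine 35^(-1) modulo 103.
Since 103 is prime, by Fermat 35^(-1) ≡ 35^{101} ≡ 53 mod 103. Verify: 35 × 53 = 1855 ≡ 1 mod 103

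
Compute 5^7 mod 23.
By repeated squaring (mod 23): 5^{1}≡5, 5^{2}≡2, 5^{4}≡4. Then 5^{7} = 5^{4+2+1} ≡ 4 × 2 × 5 ≡ 17 (mod 23)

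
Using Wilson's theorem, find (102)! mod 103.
By Wilson's theorem, (102)! ≡ -1 ≡ 102 (mod 103)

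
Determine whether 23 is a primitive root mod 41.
23^{10} ≡ 1 (mod 41) and 10 < 40, so ord_41(23) = 10 ≠ 40 and 23 is not a primitive root.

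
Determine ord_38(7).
Powers of 7 mod 38: 7^1≡7, 7^2≡11, 7^3≡1. Order = 3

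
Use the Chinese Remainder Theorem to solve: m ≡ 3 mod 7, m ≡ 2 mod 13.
M = 7 × 13 = 91. M₁ = 13, y₁ ≡ 6 mod 7. M₂ = 7, y₂ ≡ 2 mod 13. m = 3×13×6 + 2×7×2 ≡ 80 mod 91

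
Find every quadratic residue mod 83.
QRs mod 83: {1, 3, 4, 7, 9, 10, 11, 12, 16, 17, 21, 23, 25, 26, 27, 28, 29, 30, 31, 33, 36, 37, 38, 40, 41, 44, 48, 49, 51, 59, 61, 63, 64, 65, 68, 69, 70, 75, 77, 78, 81}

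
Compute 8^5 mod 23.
By repeated squaring mod 23: 8^{1}≡8, 8^{2}≡18, 8^{4}≡2. Then 8^{5} = 8^{4+1} ≡ 2 × 8 ≡ 16 mod 23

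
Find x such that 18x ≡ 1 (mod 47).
Since 47 is prime, by Fermat 18^(-1) ≡ 18^{45} ≡ 34 (mod 47). Verify: 18 × 34 = 612 ≡ 1 (mod 47)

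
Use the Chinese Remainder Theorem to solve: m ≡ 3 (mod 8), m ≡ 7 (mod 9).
M = 8 × 9 = 72. M₁ = 9, y₁ ≡ 1 (mod 8). M₂ = 8, y₂ ≡ 8 (mod 9). m = 3×9×1 + 7×8×8 ≡ 43 (mod 72)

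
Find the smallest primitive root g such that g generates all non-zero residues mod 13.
g = 2. For each prime q|12: 2^{6}≡12, 2^{4}≡3, none ≡ 1, so ord_13(2) = 12 and 2 is a primitive root.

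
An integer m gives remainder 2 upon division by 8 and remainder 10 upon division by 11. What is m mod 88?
M = 8 × 11 = 88. M₁ = 11, y₁ ≡ 3 mod 8. M₂ = 8, y₂ ≡ 7 mod 11. m = 2×11×3 + 10×8×7 ≡ 10 mod 88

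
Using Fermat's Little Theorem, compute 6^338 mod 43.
By Fermat: 6^{42} ≡ 1 mod 43. 338 ≡ 2 mod 42. So 6^{338} ≡ 6^{2} ≡ 36 mod 43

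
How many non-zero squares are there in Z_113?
The squaring map on Z_113* is 2-to-1, so there are (112)/2 = 56 QRs.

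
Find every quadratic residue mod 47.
Squares in Z_47*: {1, 2, 3, 4, 6, 7, 8, 9, 12, 14, 16, 17, 18, 21, 24, 25, 27, 28, 32, 34, 36, 37, 42}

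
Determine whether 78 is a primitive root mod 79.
78^{2} ≡ 1 mod 79 and 2 < 78, so ord_79(78) = 2 ≠ 78 and 78 is not a primitive root.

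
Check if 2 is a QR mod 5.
By Euler's criterion: 2^{2} ≡ 4 (mod 5). Since this equals -1 (≡ 4), 2 is not a QR.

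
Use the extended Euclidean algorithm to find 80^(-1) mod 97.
Extended GCD: 80(-40) + 97(33) = 1. So 80^(-1) ≡ -40 ≡ 57 (mod 97). Verify: 80 × 57 = 4560 ≡ 1 (mod 97)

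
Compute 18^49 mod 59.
By repeated squaring (mod 59): 18^{1}≡18, 18^{2}≡29, 18^{4}≡15, 18^{8}≡48, 18^{16}≡3, 18^{32}≡9. Then 18^{49} = 18^{32+16+1} ≡ 9 × 3 × 18 ≡ 14 (mod 59)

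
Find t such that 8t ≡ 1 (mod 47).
Since 47 is prime, by Fermat 8^(-1) ≡ 8^{45} ≡ 6 (mod 47). Verify: 8 × 6 = 48 ≡ 1 (mod 47)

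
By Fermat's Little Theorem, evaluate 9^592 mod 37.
By Fermat: 9^{36} ≡ 1 (mod 37). 592 ≡ 16 (mod 36). So 9^{592} ≡ 9^{16} ≡ 16 (mod 37)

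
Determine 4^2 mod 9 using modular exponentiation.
4^{2} = 16 ≡ 7 (mod 9)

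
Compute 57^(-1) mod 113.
Since 113 is prime, by Fermat 57^(-1) ≡ 57^{111} ≡ 2 mod 113. Verify: 57 × 2 = 114 ≡ 1 mod 113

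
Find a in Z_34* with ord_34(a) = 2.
33 has order 2 mod 34 since 33^{2} ≡ 1 mod 34 and no smaller power works.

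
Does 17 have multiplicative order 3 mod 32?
Powers of 17 mod 32: 17^1≡17, 17^2≡1. Already 17^2≡1, so the order is 2 < 3. No, the actual order is 2.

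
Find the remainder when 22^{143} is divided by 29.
By Fermat: 22^{28} ≡ 1 mod 29. 143 = 5×28 + 3. So 22^{143} ≡ 22^{3} ≡ 5 mod 29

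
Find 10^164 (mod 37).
Using Fermat: 10^{36} ≡ 1 (mod 37). 164 ≡ 20 (mod 36). So 10^{164} ≡ 10^{20} ≡ 26 (mod 37)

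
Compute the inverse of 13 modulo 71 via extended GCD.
Extended GCD: 13(11) + 71(-2) = 1. So 13^(-1) ≡ 11 (mod 71). Verify: 13 × 11 = 143 ≡ 1 (mod 71)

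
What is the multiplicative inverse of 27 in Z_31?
Since 31 is prime, by Fermat 27^(-1) ≡ 27^{29} ≡ 23 (mod 31). Verify: 27 × 23 = 621 ≡ 1 (mod 31)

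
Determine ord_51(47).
Powers of 47 mod 51: 47^1≡47, 47^2≡16, 47^3≡38, 47^4≡1. Order = 4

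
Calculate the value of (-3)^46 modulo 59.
By repeated squaring (mod 59): (-3)^{1}≡56, (-3)^{2}≡9, (-3)^{4}≡22, (-3)^{8}≡12, (-3)^{16}≡26, (-3)^{32}≡27. Then (-3)^{46} = (-3)^{32+8+4+2} ≡ 27 × 12 × 22 × 9 ≡ 19 (mod 59)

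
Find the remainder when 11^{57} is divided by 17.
By Fermat: 11^{16} ≡ 1 mod 17. 57 = 3×16 + 9. So 11^{57} ≡ 11^{9} ≡ 6 mod 17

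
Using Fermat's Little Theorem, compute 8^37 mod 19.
By Fermat: 8^{18} ≡ 1 mod 19. 37 = 2×18 + 1. So 8^{37} ≡ 8^{1} ≡ 8 mod 19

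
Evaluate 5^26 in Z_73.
By repeated squaring (mod 73): 5^{1}≡5, 5^{2}≡25, 5^{4}≡41, 5^{8}≡2, 5^{16}≡4. Then 5^{26} = 5^{16+8+2} ≡ 4 × 2 × 25 ≡ 54 (mod 73)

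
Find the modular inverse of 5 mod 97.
Since 97 is prime, by Fermat 5^(-1) ≡ 5^{95} ≡ 39 mod 97. Verify: 5 × 39 = 195 ≡ 1 mod 97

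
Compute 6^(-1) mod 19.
Since 19 is prime, by Fermat 6^(-1) ≡ 6^{17} ≡ 16 mod 19. Verify: 6 × 16 = 96 ≡ 1 mod 19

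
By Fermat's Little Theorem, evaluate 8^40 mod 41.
By Fermat's Little Theorem, 8^{40} ≡ 1 (mod 41) since 41 is prime and gcd(8, 41) = 1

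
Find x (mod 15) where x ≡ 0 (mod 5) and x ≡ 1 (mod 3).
M = 5 × 3 = 15. M₁ = 3, y₁ ≡ 2 (mod 5). M₂ = 5, y₂ ≡ 2 (mod 3). x = 0×3×2 + 1×5×2 ≡ 10 (mod 15)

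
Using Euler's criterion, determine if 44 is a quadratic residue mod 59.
By Euler's criterion: 44^{29} ≡ 58 (mod 59). Since this equals -1 (≡ 58), 44 is not a QR.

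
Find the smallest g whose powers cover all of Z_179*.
g = 2. For each prime q|178: 2^{89}≡178, 2^{2}≡4, none ≡ 1, so ord_179(2) = 178 and 2 is a primitive root.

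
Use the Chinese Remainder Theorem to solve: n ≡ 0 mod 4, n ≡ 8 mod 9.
M = 4 × 9 = 36. M₁ = 9, y₁ ≡ 1 mod 4. M₂ = 4, y₂ ≡ 7 mod 9. n = 0×9×1 + 8×4×7 ≡ 8 mod 36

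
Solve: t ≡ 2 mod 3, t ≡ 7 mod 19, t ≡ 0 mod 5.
M = 3 × 19 × 5 = 285. M₁ = 95, y₁ ≡ 2 mod 3. M₂ = 15, y₂ ≡ 14 mod 19. M₃ = 57, y₃ ≡ 3 mod 5. t = 2×95×2 + 7×15×14 + 0×57×3 ≡ 140 mod 285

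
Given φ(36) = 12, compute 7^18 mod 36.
By Euler: 7^{12} ≡ 1 mod 36 since gcd(7, 36) = 1. 18 = 1×12 + 6. So 7^{18} ≡ 7^{6} ≡ 1 mod 36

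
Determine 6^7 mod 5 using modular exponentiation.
Using Fermat: 6^{4} ≡ 1 (mod 5). 7 ≡ 3 (mod 4). So 6^{7} ≡ 6^{3} ≡ 1 (mod 5)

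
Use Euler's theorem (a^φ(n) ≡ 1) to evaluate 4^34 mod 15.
By Euler: 4^{8} ≡ 1 mod 15 since gcd(4, 15) = 1. 34 = 4×8 + 2. So 4^{34} ≡ 4^{2} ≡ 1 mod 15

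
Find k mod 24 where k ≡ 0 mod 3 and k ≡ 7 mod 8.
M = 3 × 8 = 24. M₁ = 8, y₁ ≡ 2 mod 3. M₂ = 3, y₂ ≡ 3 mod 8. k = 0×8×2 + 7×3×3 ≡ 15 mod 24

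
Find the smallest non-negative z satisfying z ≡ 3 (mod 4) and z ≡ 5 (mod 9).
M = 4 × 9 = 36. M₁ = 9, y₁ ≡ 1 (mod 4). M₂ = 4, y₂ ≡ 7 (mod 9). z = 3×9×1 + 5×4×7 ≡ 23 (mod 36)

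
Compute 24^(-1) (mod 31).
Since 31 is prime, by Fermat 24^(-1) ≡ 24^{29} ≡ 22 (mod 31). Verify: 24 × 22 = 528 ≡ 1 (mod 31)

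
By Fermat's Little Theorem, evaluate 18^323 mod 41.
By Fermat: 18^{40} ≡ 1 mod 41. 323 ≡ 3 mod 40. So 18^{323} ≡ 18^{3} ≡ 10 mod 41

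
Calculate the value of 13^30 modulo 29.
Using Fermat: 13^{28} ≡ 1 mod 29. 30 ≡ 2 mod 28. So 13^{30} ≡ 13^{2} ≡ 24 mod 29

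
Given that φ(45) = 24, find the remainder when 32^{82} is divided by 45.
By Euler: 32^{24} ≡ 1 mod 45 since gcd(32, 45) = 1. 82 = 3×24 + 10. So 32^{82} ≡ 32^{10} ≡ 4 mod 45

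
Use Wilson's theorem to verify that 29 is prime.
(28)! mod 29 = 28. Since this equals -1 (mod 29), Wilson confirms 29 is prime.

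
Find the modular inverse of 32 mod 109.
Since 109 is prime, by Fermat 32^(-1) ≡ 32^{107} ≡ 92 (mod 109). Verify: 32 × 92 = 2944 ≡ 1 (mod 109)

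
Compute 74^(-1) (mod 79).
Since 79 is prime, by Fermat 74^(-1) ≡ 74^{77} ≡ 63 (mod 79). Verify: 74 × 63 = 4662 ≡ 1 (mod 79)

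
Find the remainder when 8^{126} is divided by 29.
By Fermat: 8^{28} ≡ 1 mod 29. 126 = 4×28 + 14. So 8^{126} ≡ 8^{14} ≡ 28 mod 29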